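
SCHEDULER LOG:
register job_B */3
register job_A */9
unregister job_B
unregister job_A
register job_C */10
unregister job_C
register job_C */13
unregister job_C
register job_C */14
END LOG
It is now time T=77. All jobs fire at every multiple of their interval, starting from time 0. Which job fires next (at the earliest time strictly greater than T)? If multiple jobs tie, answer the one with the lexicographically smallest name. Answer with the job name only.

Answer: job_C

Derivation:
Op 1: register job_B */3 -> active={job_B:*/3}
Op 2: register job_A */9 -> active={job_A:*/9, job_B:*/3}
Op 3: unregister job_B -> active={job_A:*/9}
Op 4: unregister job_A -> active={}
Op 5: register job_C */10 -> active={job_C:*/10}
Op 6: unregister job_C -> active={}
Op 7: register job_C */13 -> active={job_C:*/13}
Op 8: unregister job_C -> active={}
Op 9: register job_C */14 -> active={job_C:*/14}
  job_C: interval 14, next fire after T=77 is 84
Earliest = 84, winner (lex tiebreak) = job_C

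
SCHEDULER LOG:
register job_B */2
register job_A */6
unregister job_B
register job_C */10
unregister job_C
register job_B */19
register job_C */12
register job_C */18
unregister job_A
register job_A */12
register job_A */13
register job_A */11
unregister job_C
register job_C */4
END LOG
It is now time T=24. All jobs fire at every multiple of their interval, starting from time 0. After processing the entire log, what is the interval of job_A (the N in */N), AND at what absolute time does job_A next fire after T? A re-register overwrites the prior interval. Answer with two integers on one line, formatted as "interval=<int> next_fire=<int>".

Answer: interval=11 next_fire=33

Derivation:
Op 1: register job_B */2 -> active={job_B:*/2}
Op 2: register job_A */6 -> active={job_A:*/6, job_B:*/2}
Op 3: unregister job_B -> active={job_A:*/6}
Op 4: register job_C */10 -> active={job_A:*/6, job_C:*/10}
Op 5: unregister job_C -> active={job_A:*/6}
Op 6: register job_B */19 -> active={job_A:*/6, job_B:*/19}
Op 7: register job_C */12 -> active={job_A:*/6, job_B:*/19, job_C:*/12}
Op 8: register job_C */18 -> active={job_A:*/6, job_B:*/19, job_C:*/18}
Op 9: unregister job_A -> active={job_B:*/19, job_C:*/18}
Op 10: register job_A */12 -> active={job_A:*/12, job_B:*/19, job_C:*/18}
Op 11: register job_A */13 -> active={job_A:*/13, job_B:*/19, job_C:*/18}
Op 12: register job_A */11 -> active={job_A:*/11, job_B:*/19, job_C:*/18}
Op 13: unregister job_C -> active={job_A:*/11, job_B:*/19}
Op 14: register job_C */4 -> active={job_A:*/11, job_B:*/19, job_C:*/4}
Final interval of job_A = 11
Next fire of job_A after T=24: (24//11+1)*11 = 33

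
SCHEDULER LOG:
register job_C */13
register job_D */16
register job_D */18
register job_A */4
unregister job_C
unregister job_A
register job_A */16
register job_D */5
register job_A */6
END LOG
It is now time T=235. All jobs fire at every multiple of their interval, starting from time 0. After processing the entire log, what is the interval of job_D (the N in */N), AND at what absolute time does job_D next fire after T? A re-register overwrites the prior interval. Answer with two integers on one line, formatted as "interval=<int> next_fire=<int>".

Answer: interval=5 next_fire=240

Derivation:
Op 1: register job_C */13 -> active={job_C:*/13}
Op 2: register job_D */16 -> active={job_C:*/13, job_D:*/16}
Op 3: register job_D */18 -> active={job_C:*/13, job_D:*/18}
Op 4: register job_A */4 -> active={job_A:*/4, job_C:*/13, job_D:*/18}
Op 5: unregister job_C -> active={job_A:*/4, job_D:*/18}
Op 6: unregister job_A -> active={job_D:*/18}
Op 7: register job_A */16 -> active={job_A:*/16, job_D:*/18}
Op 8: register job_D */5 -> active={job_A:*/16, job_D:*/5}
Op 9: register job_A */6 -> active={job_A:*/6, job_D:*/5}
Final interval of job_D = 5
Next fire of job_D after T=235: (235//5+1)*5 = 240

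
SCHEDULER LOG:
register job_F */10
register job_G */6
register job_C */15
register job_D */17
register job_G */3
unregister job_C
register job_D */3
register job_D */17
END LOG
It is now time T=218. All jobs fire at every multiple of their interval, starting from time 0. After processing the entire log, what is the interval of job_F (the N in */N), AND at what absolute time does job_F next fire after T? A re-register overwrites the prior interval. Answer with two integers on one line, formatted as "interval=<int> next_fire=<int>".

Answer: interval=10 next_fire=220

Derivation:
Op 1: register job_F */10 -> active={job_F:*/10}
Op 2: register job_G */6 -> active={job_F:*/10, job_G:*/6}
Op 3: register job_C */15 -> active={job_C:*/15, job_F:*/10, job_G:*/6}
Op 4: register job_D */17 -> active={job_C:*/15, job_D:*/17, job_F:*/10, job_G:*/6}
Op 5: register job_G */3 -> active={job_C:*/15, job_D:*/17, job_F:*/10, job_G:*/3}
Op 6: unregister job_C -> active={job_D:*/17, job_F:*/10, job_G:*/3}
Op 7: register job_D */3 -> active={job_D:*/3, job_F:*/10, job_G:*/3}
Op 8: register job_D */17 -> active={job_D:*/17, job_F:*/10, job_G:*/3}
Final interval of job_F = 10
Next fire of job_F after T=218: (218//10+1)*10 = 220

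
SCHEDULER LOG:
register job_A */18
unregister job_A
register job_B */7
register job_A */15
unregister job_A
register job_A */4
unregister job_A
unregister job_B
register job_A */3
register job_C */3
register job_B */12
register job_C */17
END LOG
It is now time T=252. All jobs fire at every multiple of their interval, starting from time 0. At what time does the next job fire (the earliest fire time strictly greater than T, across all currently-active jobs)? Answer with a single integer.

Answer: 255

Derivation:
Op 1: register job_A */18 -> active={job_A:*/18}
Op 2: unregister job_A -> active={}
Op 3: register job_B */7 -> active={job_B:*/7}
Op 4: register job_A */15 -> active={job_A:*/15, job_B:*/7}
Op 5: unregister job_A -> active={job_B:*/7}
Op 6: register job_A */4 -> active={job_A:*/4, job_B:*/7}
Op 7: unregister job_A -> active={job_B:*/7}
Op 8: unregister job_B -> active={}
Op 9: register job_A */3 -> active={job_A:*/3}
Op 10: register job_C */3 -> active={job_A:*/3, job_C:*/3}
Op 11: register job_B */12 -> active={job_A:*/3, job_B:*/12, job_C:*/3}
Op 12: register job_C */17 -> active={job_A:*/3, job_B:*/12, job_C:*/17}
  job_A: interval 3, next fire after T=252 is 255
  job_B: interval 12, next fire after T=252 is 264
  job_C: interval 17, next fire after T=252 is 255
Earliest fire time = 255 (job job_A)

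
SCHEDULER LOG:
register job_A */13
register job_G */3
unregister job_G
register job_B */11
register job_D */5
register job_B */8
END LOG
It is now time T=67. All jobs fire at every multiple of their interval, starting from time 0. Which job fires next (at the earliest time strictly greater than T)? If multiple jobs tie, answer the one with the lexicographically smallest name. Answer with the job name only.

Answer: job_D

Derivation:
Op 1: register job_A */13 -> active={job_A:*/13}
Op 2: register job_G */3 -> active={job_A:*/13, job_G:*/3}
Op 3: unregister job_G -> active={job_A:*/13}
Op 4: register job_B */11 -> active={job_A:*/13, job_B:*/11}
Op 5: register job_D */5 -> active={job_A:*/13, job_B:*/11, job_D:*/5}
Op 6: register job_B */8 -> active={job_A:*/13, job_B:*/8, job_D:*/5}
  job_A: interval 13, next fire after T=67 is 78
  job_B: interval 8, next fire after T=67 is 72
  job_D: interval 5, next fire after T=67 is 70
Earliest = 70, winner (lex tiebreak) = job_D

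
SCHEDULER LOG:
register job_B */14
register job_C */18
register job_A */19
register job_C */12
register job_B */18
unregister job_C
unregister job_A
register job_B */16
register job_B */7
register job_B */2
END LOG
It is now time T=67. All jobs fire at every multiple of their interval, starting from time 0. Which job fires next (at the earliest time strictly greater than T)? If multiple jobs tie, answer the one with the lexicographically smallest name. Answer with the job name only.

Answer: job_B

Derivation:
Op 1: register job_B */14 -> active={job_B:*/14}
Op 2: register job_C */18 -> active={job_B:*/14, job_C:*/18}
Op 3: register job_A */19 -> active={job_A:*/19, job_B:*/14, job_C:*/18}
Op 4: register job_C */12 -> active={job_A:*/19, job_B:*/14, job_C:*/12}
Op 5: register job_B */18 -> active={job_A:*/19, job_B:*/18, job_C:*/12}
Op 6: unregister job_C -> active={job_A:*/19, job_B:*/18}
Op 7: unregister job_A -> active={job_B:*/18}
Op 8: register job_B */16 -> active={job_B:*/16}
Op 9: register job_B */7 -> active={job_B:*/7}
Op 10: register job_B */2 -> active={job_B:*/2}
  job_B: interval 2, next fire after T=67 is 68
Earliest = 68, winner (lex tiebreak) = job_B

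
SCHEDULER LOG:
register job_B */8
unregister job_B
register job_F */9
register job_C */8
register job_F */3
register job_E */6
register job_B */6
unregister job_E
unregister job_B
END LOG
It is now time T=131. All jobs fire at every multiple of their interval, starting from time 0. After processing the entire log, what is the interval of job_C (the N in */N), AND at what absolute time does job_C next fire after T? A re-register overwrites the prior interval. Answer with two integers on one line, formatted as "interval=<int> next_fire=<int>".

Answer: interval=8 next_fire=136

Derivation:
Op 1: register job_B */8 -> active={job_B:*/8}
Op 2: unregister job_B -> active={}
Op 3: register job_F */9 -> active={job_F:*/9}
Op 4: register job_C */8 -> active={job_C:*/8, job_F:*/9}
Op 5: register job_F */3 -> active={job_C:*/8, job_F:*/3}
Op 6: register job_E */6 -> active={job_C:*/8, job_E:*/6, job_F:*/3}
Op 7: register job_B */6 -> active={job_B:*/6, job_C:*/8, job_E:*/6, job_F:*/3}
Op 8: unregister job_E -> active={job_B:*/6, job_C:*/8, job_F:*/3}
Op 9: unregister job_B -> active={job_C:*/8, job_F:*/3}
Final interval of job_C = 8
Next fire of job_C after T=131: (131//8+1)*8 = 136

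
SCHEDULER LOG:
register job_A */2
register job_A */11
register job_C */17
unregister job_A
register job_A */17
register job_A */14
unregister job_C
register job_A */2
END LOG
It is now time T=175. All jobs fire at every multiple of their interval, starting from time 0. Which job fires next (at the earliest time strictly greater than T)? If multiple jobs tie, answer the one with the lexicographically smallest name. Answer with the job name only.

Answer: job_A

Derivation:
Op 1: register job_A */2 -> active={job_A:*/2}
Op 2: register job_A */11 -> active={job_A:*/11}
Op 3: register job_C */17 -> active={job_A:*/11, job_C:*/17}
Op 4: unregister job_A -> active={job_C:*/17}
Op 5: register job_A */17 -> active={job_A:*/17, job_C:*/17}
Op 6: register job_A */14 -> active={job_A:*/14, job_C:*/17}
Op 7: unregister job_C -> active={job_A:*/14}
Op 8: register job_A */2 -> active={job_A:*/2}
  job_A: interval 2, next fire after T=175 is 176
Earliest = 176, winner (lex tiebreak) = job_A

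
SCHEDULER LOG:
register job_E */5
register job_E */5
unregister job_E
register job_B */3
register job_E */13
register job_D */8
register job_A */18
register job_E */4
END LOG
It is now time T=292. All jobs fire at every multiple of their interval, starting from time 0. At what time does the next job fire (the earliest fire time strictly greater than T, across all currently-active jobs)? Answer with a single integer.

Answer: 294

Derivation:
Op 1: register job_E */5 -> active={job_E:*/5}
Op 2: register job_E */5 -> active={job_E:*/5}
Op 3: unregister job_E -> active={}
Op 4: register job_B */3 -> active={job_B:*/3}
Op 5: register job_E */13 -> active={job_B:*/3, job_E:*/13}
Op 6: register job_D */8 -> active={job_B:*/3, job_D:*/8, job_E:*/13}
Op 7: register job_A */18 -> active={job_A:*/18, job_B:*/3, job_D:*/8, job_E:*/13}
Op 8: register job_E */4 -> active={job_A:*/18, job_B:*/3, job_D:*/8, job_E:*/4}
  job_A: interval 18, next fire after T=292 is 306
  job_B: interval 3, next fire after T=292 is 294
  job_D: interval 8, next fire after T=292 is 296
  job_E: interval 4, next fire after T=292 is 296
Earliest fire time = 294 (job job_B)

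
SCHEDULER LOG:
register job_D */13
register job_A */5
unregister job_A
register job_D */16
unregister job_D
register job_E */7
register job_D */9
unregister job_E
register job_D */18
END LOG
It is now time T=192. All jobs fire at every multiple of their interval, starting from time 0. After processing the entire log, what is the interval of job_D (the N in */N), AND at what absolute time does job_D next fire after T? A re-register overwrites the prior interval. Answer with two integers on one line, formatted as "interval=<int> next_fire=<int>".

Answer: interval=18 next_fire=198

Derivation:
Op 1: register job_D */13 -> active={job_D:*/13}
Op 2: register job_A */5 -> active={job_A:*/5, job_D:*/13}
Op 3: unregister job_A -> active={job_D:*/13}
Op 4: register job_D */16 -> active={job_D:*/16}
Op 5: unregister job_D -> active={}
Op 6: register job_E */7 -> active={job_E:*/7}
Op 7: register job_D */9 -> active={job_D:*/9, job_E:*/7}
Op 8: unregister job_E -> active={job_D:*/9}
Op 9: register job_D */18 -> active={job_D:*/18}
Final interval of job_D = 18
Next fire of job_D after T=192: (192//18+1)*18 = 198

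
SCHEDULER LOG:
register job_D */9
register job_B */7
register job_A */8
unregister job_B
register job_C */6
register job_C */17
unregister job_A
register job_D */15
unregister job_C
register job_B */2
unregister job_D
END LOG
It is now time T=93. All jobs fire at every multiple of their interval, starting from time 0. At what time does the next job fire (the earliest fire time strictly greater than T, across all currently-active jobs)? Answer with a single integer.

Answer: 94

Derivation:
Op 1: register job_D */9 -> active={job_D:*/9}
Op 2: register job_B */7 -> active={job_B:*/7, job_D:*/9}
Op 3: register job_A */8 -> active={job_A:*/8, job_B:*/7, job_D:*/9}
Op 4: unregister job_B -> active={job_A:*/8, job_D:*/9}
Op 5: register job_C */6 -> active={job_A:*/8, job_C:*/6, job_D:*/9}
Op 6: register job_C */17 -> active={job_A:*/8, job_C:*/17, job_D:*/9}
Op 7: unregister job_A -> active={job_C:*/17, job_D:*/9}
Op 8: register job_D */15 -> active={job_C:*/17, job_D:*/15}
Op 9: unregister job_C -> active={job_D:*/15}
Op 10: register job_B */2 -> active={job_B:*/2, job_D:*/15}
Op 11: unregister job_D -> active={job_B:*/2}
  job_B: interval 2, next fire after T=93 is 94
Earliest fire time = 94 (job job_B)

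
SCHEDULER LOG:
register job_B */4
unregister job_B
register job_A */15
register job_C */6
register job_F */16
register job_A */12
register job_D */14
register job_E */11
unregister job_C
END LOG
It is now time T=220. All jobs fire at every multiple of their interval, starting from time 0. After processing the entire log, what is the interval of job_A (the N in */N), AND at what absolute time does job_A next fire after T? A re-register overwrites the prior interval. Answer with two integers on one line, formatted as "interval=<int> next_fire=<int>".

Op 1: register job_B */4 -> active={job_B:*/4}
Op 2: unregister job_B -> active={}
Op 3: register job_A */15 -> active={job_A:*/15}
Op 4: register job_C */6 -> active={job_A:*/15, job_C:*/6}
Op 5: register job_F */16 -> active={job_A:*/15, job_C:*/6, job_F:*/16}
Op 6: register job_A */12 -> active={job_A:*/12, job_C:*/6, job_F:*/16}
Op 7: register job_D */14 -> active={job_A:*/12, job_C:*/6, job_D:*/14, job_F:*/16}
Op 8: register job_E */11 -> active={job_A:*/12, job_C:*/6, job_D:*/14, job_E:*/11, job_F:*/16}
Op 9: unregister job_C -> active={job_A:*/12, job_D:*/14, job_E:*/11, job_F:*/16}
Final interval of job_A = 12
Next fire of job_A after T=220: (220//12+1)*12 = 228

Answer: interval=12 next_fire=228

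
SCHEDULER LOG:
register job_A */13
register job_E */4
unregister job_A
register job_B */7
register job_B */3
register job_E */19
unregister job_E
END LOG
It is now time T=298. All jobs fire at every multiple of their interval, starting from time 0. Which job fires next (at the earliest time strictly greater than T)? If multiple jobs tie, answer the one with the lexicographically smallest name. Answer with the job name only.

Answer: job_B

Derivation:
Op 1: register job_A */13 -> active={job_A:*/13}
Op 2: register job_E */4 -> active={job_A:*/13, job_E:*/4}
Op 3: unregister job_A -> active={job_E:*/4}
Op 4: register job_B */7 -> active={job_B:*/7, job_E:*/4}
Op 5: register job_B */3 -> active={job_B:*/3, job_E:*/4}
Op 6: register job_E */19 -> active={job_B:*/3, job_E:*/19}
Op 7: unregister job_E -> active={job_B:*/3}
  job_B: interval 3, next fire after T=298 is 300
Earliest = 300, winner (lex tiebreak) = job_B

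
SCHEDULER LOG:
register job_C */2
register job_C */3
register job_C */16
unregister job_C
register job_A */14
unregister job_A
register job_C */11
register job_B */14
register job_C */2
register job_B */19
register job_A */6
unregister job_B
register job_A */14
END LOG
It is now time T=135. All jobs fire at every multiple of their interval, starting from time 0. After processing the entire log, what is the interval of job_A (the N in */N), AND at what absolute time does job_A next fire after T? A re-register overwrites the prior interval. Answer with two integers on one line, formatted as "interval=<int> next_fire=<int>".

Answer: interval=14 next_fire=140

Derivation:
Op 1: register job_C */2 -> active={job_C:*/2}
Op 2: register job_C */3 -> active={job_C:*/3}
Op 3: register job_C */16 -> active={job_C:*/16}
Op 4: unregister job_C -> active={}
Op 5: register job_A */14 -> active={job_A:*/14}
Op 6: unregister job_A -> active={}
Op 7: register job_C */11 -> active={job_C:*/11}
Op 8: register job_B */14 -> active={job_B:*/14, job_C:*/11}
Op 9: register job_C */2 -> active={job_B:*/14, job_C:*/2}
Op 10: register job_B */19 -> active={job_B:*/19, job_C:*/2}
Op 11: register job_A */6 -> active={job_A:*/6, job_B:*/19, job_C:*/2}
Op 12: unregister job_B -> active={job_A:*/6, job_C:*/2}
Op 13: register job_A */14 -> active={job_A:*/14, job_C:*/2}
Final interval of job_A = 14
Next fire of job_A after T=135: (135//14+1)*14 = 140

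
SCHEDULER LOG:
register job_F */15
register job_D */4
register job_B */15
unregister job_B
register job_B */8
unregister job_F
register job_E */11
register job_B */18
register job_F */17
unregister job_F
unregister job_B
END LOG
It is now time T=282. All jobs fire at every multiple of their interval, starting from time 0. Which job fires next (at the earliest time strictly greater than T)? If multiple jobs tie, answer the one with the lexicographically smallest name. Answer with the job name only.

Answer: job_D

Derivation:
Op 1: register job_F */15 -> active={job_F:*/15}
Op 2: register job_D */4 -> active={job_D:*/4, job_F:*/15}
Op 3: register job_B */15 -> active={job_B:*/15, job_D:*/4, job_F:*/15}
Op 4: unregister job_B -> active={job_D:*/4, job_F:*/15}
Op 5: register job_B */8 -> active={job_B:*/8, job_D:*/4, job_F:*/15}
Op 6: unregister job_F -> active={job_B:*/8, job_D:*/4}
Op 7: register job_E */11 -> active={job_B:*/8, job_D:*/4, job_E:*/11}
Op 8: register job_B */18 -> active={job_B:*/18, job_D:*/4, job_E:*/11}
Op 9: register job_F */17 -> active={job_B:*/18, job_D:*/4, job_E:*/11, job_F:*/17}
Op 10: unregister job_F -> active={job_B:*/18, job_D:*/4, job_E:*/11}
Op 11: unregister job_B -> active={job_D:*/4, job_E:*/11}
  job_D: interval 4, next fire after T=282 is 284
  job_E: interval 11, next fire after T=282 is 286
Earliest = 284, winner (lex tiebreak) = job_D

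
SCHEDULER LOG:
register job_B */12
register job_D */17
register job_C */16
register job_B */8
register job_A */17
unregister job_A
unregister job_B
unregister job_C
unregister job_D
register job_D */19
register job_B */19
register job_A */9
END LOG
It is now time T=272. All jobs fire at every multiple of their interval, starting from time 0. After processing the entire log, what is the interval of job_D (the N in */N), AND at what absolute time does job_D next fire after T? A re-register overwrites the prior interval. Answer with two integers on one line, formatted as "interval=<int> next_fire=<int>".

Op 1: register job_B */12 -> active={job_B:*/12}
Op 2: register job_D */17 -> active={job_B:*/12, job_D:*/17}
Op 3: register job_C */16 -> active={job_B:*/12, job_C:*/16, job_D:*/17}
Op 4: register job_B */8 -> active={job_B:*/8, job_C:*/16, job_D:*/17}
Op 5: register job_A */17 -> active={job_A:*/17, job_B:*/8, job_C:*/16, job_D:*/17}
Op 6: unregister job_A -> active={job_B:*/8, job_C:*/16, job_D:*/17}
Op 7: unregister job_B -> active={job_C:*/16, job_D:*/17}
Op 8: unregister job_C -> active={job_D:*/17}
Op 9: unregister job_D -> active={}
Op 10: register job_D */19 -> active={job_D:*/19}
Op 11: register job_B */19 -> active={job_B:*/19, job_D:*/19}
Op 12: register job_A */9 -> active={job_A:*/9, job_B:*/19, job_D:*/19}
Final interval of job_D = 19
Next fire of job_D after T=272: (272//19+1)*19 = 285

Answer: interval=19 next_fire=285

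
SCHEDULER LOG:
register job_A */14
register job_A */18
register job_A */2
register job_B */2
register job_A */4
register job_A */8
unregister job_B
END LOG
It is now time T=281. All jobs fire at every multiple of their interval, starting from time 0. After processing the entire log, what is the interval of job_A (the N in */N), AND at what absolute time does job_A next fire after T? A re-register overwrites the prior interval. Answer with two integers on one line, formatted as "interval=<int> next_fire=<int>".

Op 1: register job_A */14 -> active={job_A:*/14}
Op 2: register job_A */18 -> active={job_A:*/18}
Op 3: register job_A */2 -> active={job_A:*/2}
Op 4: register job_B */2 -> active={job_A:*/2, job_B:*/2}
Op 5: register job_A */4 -> active={job_A:*/4, job_B:*/2}
Op 6: register job_A */8 -> active={job_A:*/8, job_B:*/2}
Op 7: unregister job_B -> active={job_A:*/8}
Final interval of job_A = 8
Next fire of job_A after T=281: (281//8+1)*8 = 288

Answer: interval=8 next_fire=288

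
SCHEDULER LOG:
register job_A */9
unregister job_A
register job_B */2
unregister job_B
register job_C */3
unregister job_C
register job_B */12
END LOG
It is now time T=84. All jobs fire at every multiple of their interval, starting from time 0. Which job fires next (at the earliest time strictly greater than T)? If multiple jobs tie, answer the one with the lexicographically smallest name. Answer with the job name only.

Op 1: register job_A */9 -> active={job_A:*/9}
Op 2: unregister job_A -> active={}
Op 3: register job_B */2 -> active={job_B:*/2}
Op 4: unregister job_B -> active={}
Op 5: register job_C */3 -> active={job_C:*/3}
Op 6: unregister job_C -> active={}
Op 7: register job_B */12 -> active={job_B:*/12}
  job_B: interval 12, next fire after T=84 is 96
Earliest = 96, winner (lex tiebreak) = job_B

Answer: job_B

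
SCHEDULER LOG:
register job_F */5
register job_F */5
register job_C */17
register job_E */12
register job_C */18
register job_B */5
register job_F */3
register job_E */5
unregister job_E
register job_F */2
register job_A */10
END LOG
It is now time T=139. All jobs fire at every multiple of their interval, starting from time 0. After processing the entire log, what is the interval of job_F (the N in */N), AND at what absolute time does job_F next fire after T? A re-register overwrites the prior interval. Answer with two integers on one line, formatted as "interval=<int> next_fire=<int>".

Op 1: register job_F */5 -> active={job_F:*/5}
Op 2: register job_F */5 -> active={job_F:*/5}
Op 3: register job_C */17 -> active={job_C:*/17, job_F:*/5}
Op 4: register job_E */12 -> active={job_C:*/17, job_E:*/12, job_F:*/5}
Op 5: register job_C */18 -> active={job_C:*/18, job_E:*/12, job_F:*/5}
Op 6: register job_B */5 -> active={job_B:*/5, job_C:*/18, job_E:*/12, job_F:*/5}
Op 7: register job_F */3 -> active={job_B:*/5, job_C:*/18, job_E:*/12, job_F:*/3}
Op 8: register job_E */5 -> active={job_B:*/5, job_C:*/18, job_E:*/5, job_F:*/3}
Op 9: unregister job_E -> active={job_B:*/5, job_C:*/18, job_F:*/3}
Op 10: register job_F */2 -> active={job_B:*/5, job_C:*/18, job_F:*/2}
Op 11: register job_A */10 -> active={job_A:*/10, job_B:*/5, job_C:*/18, job_F:*/2}
Final interval of job_F = 2
Next fire of job_F after T=139: (139//2+1)*2 = 140

Answer: interval=2 next_fire=140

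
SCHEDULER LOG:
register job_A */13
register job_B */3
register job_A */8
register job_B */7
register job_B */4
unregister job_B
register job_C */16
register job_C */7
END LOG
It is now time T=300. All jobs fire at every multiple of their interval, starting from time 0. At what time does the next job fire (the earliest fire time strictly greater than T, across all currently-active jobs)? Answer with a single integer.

Answer: 301

Derivation:
Op 1: register job_A */13 -> active={job_A:*/13}
Op 2: register job_B */3 -> active={job_A:*/13, job_B:*/3}
Op 3: register job_A */8 -> active={job_A:*/8, job_B:*/3}
Op 4: register job_B */7 -> active={job_A:*/8, job_B:*/7}
Op 5: register job_B */4 -> active={job_A:*/8, job_B:*/4}
Op 6: unregister job_B -> active={job_A:*/8}
Op 7: register job_C */16 -> active={job_A:*/8, job_C:*/16}
Op 8: register job_C */7 -> active={job_A:*/8, job_C:*/7}
  job_A: interval 8, next fire after T=300 is 304
  job_C: interval 7, next fire after T=300 is 301
Earliest fire time = 301 (job job_C)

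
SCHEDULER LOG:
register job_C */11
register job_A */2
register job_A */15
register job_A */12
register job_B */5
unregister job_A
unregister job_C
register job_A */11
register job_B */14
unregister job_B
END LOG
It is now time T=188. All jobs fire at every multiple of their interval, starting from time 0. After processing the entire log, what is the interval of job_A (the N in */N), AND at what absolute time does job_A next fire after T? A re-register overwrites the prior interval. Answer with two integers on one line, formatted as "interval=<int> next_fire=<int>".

Answer: interval=11 next_fire=198

Derivation:
Op 1: register job_C */11 -> active={job_C:*/11}
Op 2: register job_A */2 -> active={job_A:*/2, job_C:*/11}
Op 3: register job_A */15 -> active={job_A:*/15, job_C:*/11}
Op 4: register job_A */12 -> active={job_A:*/12, job_C:*/11}
Op 5: register job_B */5 -> active={job_A:*/12, job_B:*/5, job_C:*/11}
Op 6: unregister job_A -> active={job_B:*/5, job_C:*/11}
Op 7: unregister job_C -> active={job_B:*/5}
Op 8: register job_A */11 -> active={job_A:*/11, job_B:*/5}
Op 9: register job_B */14 -> active={job_A:*/11, job_B:*/14}
Op 10: unregister job_B -> active={job_A:*/11}
Final interval of job_A = 11
Next fire of job_A after T=188: (188//11+1)*11 = 198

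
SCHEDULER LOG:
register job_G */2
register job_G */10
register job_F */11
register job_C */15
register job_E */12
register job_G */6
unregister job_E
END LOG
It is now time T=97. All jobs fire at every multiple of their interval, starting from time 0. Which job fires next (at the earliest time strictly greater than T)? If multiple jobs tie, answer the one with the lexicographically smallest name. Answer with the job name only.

Answer: job_F

Derivation:
Op 1: register job_G */2 -> active={job_G:*/2}
Op 2: register job_G */10 -> active={job_G:*/10}
Op 3: register job_F */11 -> active={job_F:*/11, job_G:*/10}
Op 4: register job_C */15 -> active={job_C:*/15, job_F:*/11, job_G:*/10}
Op 5: register job_E */12 -> active={job_C:*/15, job_E:*/12, job_F:*/11, job_G:*/10}
Op 6: register job_G */6 -> active={job_C:*/15, job_E:*/12, job_F:*/11, job_G:*/6}
Op 7: unregister job_E -> active={job_C:*/15, job_F:*/11, job_G:*/6}
  job_C: interval 15, next fire after T=97 is 105
  job_F: interval 11, next fire after T=97 is 99
  job_G: interval 6, next fire after T=97 is 102
Earliest = 99, winner (lex tiebreak) = job_F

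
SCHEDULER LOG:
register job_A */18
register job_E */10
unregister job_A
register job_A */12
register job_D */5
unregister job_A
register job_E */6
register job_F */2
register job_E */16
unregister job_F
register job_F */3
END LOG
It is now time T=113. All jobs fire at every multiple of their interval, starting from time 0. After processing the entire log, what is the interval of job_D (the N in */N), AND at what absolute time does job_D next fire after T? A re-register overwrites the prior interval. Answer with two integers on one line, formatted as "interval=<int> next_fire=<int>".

Op 1: register job_A */18 -> active={job_A:*/18}
Op 2: register job_E */10 -> active={job_A:*/18, job_E:*/10}
Op 3: unregister job_A -> active={job_E:*/10}
Op 4: register job_A */12 -> active={job_A:*/12, job_E:*/10}
Op 5: register job_D */5 -> active={job_A:*/12, job_D:*/5, job_E:*/10}
Op 6: unregister job_A -> active={job_D:*/5, job_E:*/10}
Op 7: register job_E */6 -> active={job_D:*/5, job_E:*/6}
Op 8: register job_F */2 -> active={job_D:*/5, job_E:*/6, job_F:*/2}
Op 9: register job_E */16 -> active={job_D:*/5, job_E:*/16, job_F:*/2}
Op 10: unregister job_F -> active={job_D:*/5, job_E:*/16}
Op 11: register job_F */3 -> active={job_D:*/5, job_E:*/16, job_F:*/3}
Final interval of job_D = 5
Next fire of job_D after T=113: (113//5+1)*5 = 115

Answer: interval=5 next_fire=115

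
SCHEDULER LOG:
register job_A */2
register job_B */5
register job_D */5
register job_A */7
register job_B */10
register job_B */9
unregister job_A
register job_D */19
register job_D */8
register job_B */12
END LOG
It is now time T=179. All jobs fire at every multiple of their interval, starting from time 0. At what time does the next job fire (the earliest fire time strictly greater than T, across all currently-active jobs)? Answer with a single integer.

Op 1: register job_A */2 -> active={job_A:*/2}
Op 2: register job_B */5 -> active={job_A:*/2, job_B:*/5}
Op 3: register job_D */5 -> active={job_A:*/2, job_B:*/5, job_D:*/5}
Op 4: register job_A */7 -> active={job_A:*/7, job_B:*/5, job_D:*/5}
Op 5: register job_B */10 -> active={job_A:*/7, job_B:*/10, job_D:*/5}
Op 6: register job_B */9 -> active={job_A:*/7, job_B:*/9, job_D:*/5}
Op 7: unregister job_A -> active={job_B:*/9, job_D:*/5}
Op 8: register job_D */19 -> active={job_B:*/9, job_D:*/19}
Op 9: register job_D */8 -> active={job_B:*/9, job_D:*/8}
Op 10: register job_B */12 -> active={job_B:*/12, job_D:*/8}
  job_B: interval 12, next fire after T=179 is 180
  job_D: interval 8, next fire after T=179 is 184
Earliest fire time = 180 (job job_B)

Answer: 180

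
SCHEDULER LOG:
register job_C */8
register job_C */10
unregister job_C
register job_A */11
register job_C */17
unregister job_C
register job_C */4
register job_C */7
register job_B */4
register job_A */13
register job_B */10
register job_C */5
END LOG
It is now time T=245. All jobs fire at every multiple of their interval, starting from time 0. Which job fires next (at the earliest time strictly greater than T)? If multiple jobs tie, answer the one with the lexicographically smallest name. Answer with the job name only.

Op 1: register job_C */8 -> active={job_C:*/8}
Op 2: register job_C */10 -> active={job_C:*/10}
Op 3: unregister job_C -> active={}
Op 4: register job_A */11 -> active={job_A:*/11}
Op 5: register job_C */17 -> active={job_A:*/11, job_C:*/17}
Op 6: unregister job_C -> active={job_A:*/11}
Op 7: register job_C */4 -> active={job_A:*/11, job_C:*/4}
Op 8: register job_C */7 -> active={job_A:*/11, job_C:*/7}
Op 9: register job_B */4 -> active={job_A:*/11, job_B:*/4, job_C:*/7}
Op 10: register job_A */13 -> active={job_A:*/13, job_B:*/4, job_C:*/7}
Op 11: register job_B */10 -> active={job_A:*/13, job_B:*/10, job_C:*/7}
Op 12: register job_C */5 -> active={job_A:*/13, job_B:*/10, job_C:*/5}
  job_A: interval 13, next fire after T=245 is 247
  job_B: interval 10, next fire after T=245 is 250
  job_C: interval 5, next fire after T=245 is 250
Earliest = 247, winner (lex tiebreak) = job_A

Answer: job_A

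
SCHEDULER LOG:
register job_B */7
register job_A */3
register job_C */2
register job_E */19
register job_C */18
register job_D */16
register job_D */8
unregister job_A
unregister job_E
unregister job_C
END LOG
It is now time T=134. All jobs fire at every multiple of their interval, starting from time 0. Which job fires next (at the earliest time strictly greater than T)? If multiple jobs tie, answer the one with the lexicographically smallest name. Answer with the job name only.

Answer: job_D

Derivation:
Op 1: register job_B */7 -> active={job_B:*/7}
Op 2: register job_A */3 -> active={job_A:*/3, job_B:*/7}
Op 3: register job_C */2 -> active={job_A:*/3, job_B:*/7, job_C:*/2}
Op 4: register job_E */19 -> active={job_A:*/3, job_B:*/7, job_C:*/2, job_E:*/19}
Op 5: register job_C */18 -> active={job_A:*/3, job_B:*/7, job_C:*/18, job_E:*/19}
Op 6: register job_D */16 -> active={job_A:*/3, job_B:*/7, job_C:*/18, job_D:*/16, job_E:*/19}
Op 7: register job_D */8 -> active={job_A:*/3, job_B:*/7, job_C:*/18, job_D:*/8, job_E:*/19}
Op 8: unregister job_A -> active={job_B:*/7, job_C:*/18, job_D:*/8, job_E:*/19}
Op 9: unregister job_E -> active={job_B:*/7, job_C:*/18, job_D:*/8}
Op 10: unregister job_C -> active={job_B:*/7, job_D:*/8}
  job_B: interval 7, next fire after T=134 is 140
  job_D: interval 8, next fire after T=134 is 136
Earliest = 136, winner (lex tiebreak) = job_D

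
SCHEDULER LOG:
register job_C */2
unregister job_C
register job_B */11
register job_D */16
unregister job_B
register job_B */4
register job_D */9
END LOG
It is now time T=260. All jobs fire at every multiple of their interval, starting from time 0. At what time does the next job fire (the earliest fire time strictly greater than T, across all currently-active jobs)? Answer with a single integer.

Op 1: register job_C */2 -> active={job_C:*/2}
Op 2: unregister job_C -> active={}
Op 3: register job_B */11 -> active={job_B:*/11}
Op 4: register job_D */16 -> active={job_B:*/11, job_D:*/16}
Op 5: unregister job_B -> active={job_D:*/16}
Op 6: register job_B */4 -> active={job_B:*/4, job_D:*/16}
Op 7: register job_D */9 -> active={job_B:*/4, job_D:*/9}
  job_B: interval 4, next fire after T=260 is 264
  job_D: interval 9, next fire after T=260 is 261
Earliest fire time = 261 (job job_D)

Answer: 261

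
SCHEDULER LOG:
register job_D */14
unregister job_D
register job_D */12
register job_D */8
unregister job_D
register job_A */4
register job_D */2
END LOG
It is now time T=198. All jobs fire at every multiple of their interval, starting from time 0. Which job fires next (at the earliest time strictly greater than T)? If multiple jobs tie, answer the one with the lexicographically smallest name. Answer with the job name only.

Answer: job_A

Derivation:
Op 1: register job_D */14 -> active={job_D:*/14}
Op 2: unregister job_D -> active={}
Op 3: register job_D */12 -> active={job_D:*/12}
Op 4: register job_D */8 -> active={job_D:*/8}
Op 5: unregister job_D -> active={}
Op 6: register job_A */4 -> active={job_A:*/4}
Op 7: register job_D */2 -> active={job_A:*/4, job_D:*/2}
  job_A: interval 4, next fire after T=198 is 200
  job_D: interval 2, next fire after T=198 is 200
Earliest = 200, winner (lex tiebreak) = job_A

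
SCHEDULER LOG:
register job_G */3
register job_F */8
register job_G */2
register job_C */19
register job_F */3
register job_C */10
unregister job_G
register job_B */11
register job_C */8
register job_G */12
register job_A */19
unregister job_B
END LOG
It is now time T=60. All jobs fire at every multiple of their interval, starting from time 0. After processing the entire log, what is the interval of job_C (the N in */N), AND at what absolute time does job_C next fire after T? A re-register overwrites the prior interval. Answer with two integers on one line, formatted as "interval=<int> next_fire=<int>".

Op 1: register job_G */3 -> active={job_G:*/3}
Op 2: register job_F */8 -> active={job_F:*/8, job_G:*/3}
Op 3: register job_G */2 -> active={job_F:*/8, job_G:*/2}
Op 4: register job_C */19 -> active={job_C:*/19, job_F:*/8, job_G:*/2}
Op 5: register job_F */3 -> active={job_C:*/19, job_F:*/3, job_G:*/2}
Op 6: register job_C */10 -> active={job_C:*/10, job_F:*/3, job_G:*/2}
Op 7: unregister job_G -> active={job_C:*/10, job_F:*/3}
Op 8: register job_B */11 -> active={job_B:*/11, job_C:*/10, job_F:*/3}
Op 9: register job_C */8 -> active={job_B:*/11, job_C:*/8, job_F:*/3}
Op 10: register job_G */12 -> active={job_B:*/11, job_C:*/8, job_F:*/3, job_G:*/12}
Op 11: register job_A */19 -> active={job_A:*/19, job_B:*/11, job_C:*/8, job_F:*/3, job_G:*/12}
Op 12: unregister job_B -> active={job_A:*/19, job_C:*/8, job_F:*/3, job_G:*/12}
Final interval of job_C = 8
Next fire of job_C after T=60: (60//8+1)*8 = 64

Answer: interval=8 next_fire=64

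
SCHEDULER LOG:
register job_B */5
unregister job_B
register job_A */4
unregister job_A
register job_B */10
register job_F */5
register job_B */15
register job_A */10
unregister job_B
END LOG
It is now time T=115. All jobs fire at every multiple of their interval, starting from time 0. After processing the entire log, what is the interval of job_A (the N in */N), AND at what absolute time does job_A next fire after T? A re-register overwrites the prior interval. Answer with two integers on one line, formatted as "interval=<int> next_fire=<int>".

Answer: interval=10 next_fire=120

Derivation:
Op 1: register job_B */5 -> active={job_B:*/5}
Op 2: unregister job_B -> active={}
Op 3: register job_A */4 -> active={job_A:*/4}
Op 4: unregister job_A -> active={}
Op 5: register job_B */10 -> active={job_B:*/10}
Op 6: register job_F */5 -> active={job_B:*/10, job_F:*/5}
Op 7: register job_B */15 -> active={job_B:*/15, job_F:*/5}
Op 8: register job_A */10 -> active={job_A:*/10, job_B:*/15, job_F:*/5}
Op 9: unregister job_B -> active={job_A:*/10, job_F:*/5}
Final interval of job_A = 10
Next fire of job_A after T=115: (115//10+1)*10 = 120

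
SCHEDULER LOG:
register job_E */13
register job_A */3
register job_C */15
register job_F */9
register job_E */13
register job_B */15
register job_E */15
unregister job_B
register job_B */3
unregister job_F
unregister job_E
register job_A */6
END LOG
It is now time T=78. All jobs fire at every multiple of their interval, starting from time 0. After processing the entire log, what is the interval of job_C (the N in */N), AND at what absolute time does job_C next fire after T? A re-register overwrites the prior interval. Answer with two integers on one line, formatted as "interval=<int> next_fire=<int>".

Op 1: register job_E */13 -> active={job_E:*/13}
Op 2: register job_A */3 -> active={job_A:*/3, job_E:*/13}
Op 3: register job_C */15 -> active={job_A:*/3, job_C:*/15, job_E:*/13}
Op 4: register job_F */9 -> active={job_A:*/3, job_C:*/15, job_E:*/13, job_F:*/9}
Op 5: register job_E */13 -> active={job_A:*/3, job_C:*/15, job_E:*/13, job_F:*/9}
Op 6: register job_B */15 -> active={job_A:*/3, job_B:*/15, job_C:*/15, job_E:*/13, job_F:*/9}
Op 7: register job_E */15 -> active={job_A:*/3, job_B:*/15, job_C:*/15, job_E:*/15, job_F:*/9}
Op 8: unregister job_B -> active={job_A:*/3, job_C:*/15, job_E:*/15, job_F:*/9}
Op 9: register job_B */3 -> active={job_A:*/3, job_B:*/3, job_C:*/15, job_E:*/15, job_F:*/9}
Op 10: unregister job_F -> active={job_A:*/3, job_B:*/3, job_C:*/15, job_E:*/15}
Op 11: unregister job_E -> active={job_A:*/3, job_B:*/3, job_C:*/15}
Op 12: register job_A */6 -> active={job_A:*/6, job_B:*/3, job_C:*/15}
Final interval of job_C = 15
Next fire of job_C after T=78: (78//15+1)*15 = 90

Answer: interval=15 next_fire=90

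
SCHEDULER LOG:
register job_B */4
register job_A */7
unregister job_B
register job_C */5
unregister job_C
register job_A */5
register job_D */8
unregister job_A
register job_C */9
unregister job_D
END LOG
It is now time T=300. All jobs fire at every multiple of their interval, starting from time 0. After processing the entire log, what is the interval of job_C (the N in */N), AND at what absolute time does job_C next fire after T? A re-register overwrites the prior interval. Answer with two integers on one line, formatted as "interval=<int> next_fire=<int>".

Op 1: register job_B */4 -> active={job_B:*/4}
Op 2: register job_A */7 -> active={job_A:*/7, job_B:*/4}
Op 3: unregister job_B -> active={job_A:*/7}
Op 4: register job_C */5 -> active={job_A:*/7, job_C:*/5}
Op 5: unregister job_C -> active={job_A:*/7}
Op 6: register job_A */5 -> active={job_A:*/5}
Op 7: register job_D */8 -> active={job_A:*/5, job_D:*/8}
Op 8: unregister job_A -> active={job_D:*/8}
Op 9: register job_C */9 -> active={job_C:*/9, job_D:*/8}
Op 10: unregister job_D -> active={job_C:*/9}
Final interval of job_C = 9
Next fire of job_C after T=300: (300//9+1)*9 = 306

Answer: interval=9 next_fire=306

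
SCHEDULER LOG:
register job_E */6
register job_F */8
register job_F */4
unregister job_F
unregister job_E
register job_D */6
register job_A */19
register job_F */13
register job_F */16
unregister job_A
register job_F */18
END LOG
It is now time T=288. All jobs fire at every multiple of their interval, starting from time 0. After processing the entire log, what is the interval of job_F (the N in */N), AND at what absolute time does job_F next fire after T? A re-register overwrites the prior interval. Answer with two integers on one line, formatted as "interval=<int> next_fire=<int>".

Op 1: register job_E */6 -> active={job_E:*/6}
Op 2: register job_F */8 -> active={job_E:*/6, job_F:*/8}
Op 3: register job_F */4 -> active={job_E:*/6, job_F:*/4}
Op 4: unregister job_F -> active={job_E:*/6}
Op 5: unregister job_E -> active={}
Op 6: register job_D */6 -> active={job_D:*/6}
Op 7: register job_A */19 -> active={job_A:*/19, job_D:*/6}
Op 8: register job_F */13 -> active={job_A:*/19, job_D:*/6, job_F:*/13}
Op 9: register job_F */16 -> active={job_A:*/19, job_D:*/6, job_F:*/16}
Op 10: unregister job_A -> active={job_D:*/6, job_F:*/16}
Op 11: register job_F */18 -> active={job_D:*/6, job_F:*/18}
Final interval of job_F = 18
Next fire of job_F after T=288: (288//18+1)*18 = 306

Answer: interval=18 next_fire=306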